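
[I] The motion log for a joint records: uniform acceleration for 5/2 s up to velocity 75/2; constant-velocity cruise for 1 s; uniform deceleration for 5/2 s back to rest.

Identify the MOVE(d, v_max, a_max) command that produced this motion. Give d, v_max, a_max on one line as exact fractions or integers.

d=525/4 v_max=75/2 a_max=15

a_max = (75/2)/(5/2) = 15
d_a = ½·75/2·5/2 = 375/8; d_c = 75/2·1 = 75/2
d = 2·375/8 + 75/2 = 525/4
t_c = 1 > 0 so v_max = 75/2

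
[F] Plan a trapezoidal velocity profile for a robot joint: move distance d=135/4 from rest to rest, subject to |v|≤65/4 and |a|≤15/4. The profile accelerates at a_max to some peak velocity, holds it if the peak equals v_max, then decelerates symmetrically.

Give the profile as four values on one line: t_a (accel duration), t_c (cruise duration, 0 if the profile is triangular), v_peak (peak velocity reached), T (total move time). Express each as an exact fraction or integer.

t_a=3 t_c=0 v_peak=45/4 T=6

vₘ²/aₘ = (65/4)²/(15/4) = 845/12
135/4 < 845/12 so t_c = 0
v_peak = √(135/4·15/4) = √(2025/16) = 45/4
t_a = (45/4)/(15/4) = 3; t_c = 0
T = 2·3 = 6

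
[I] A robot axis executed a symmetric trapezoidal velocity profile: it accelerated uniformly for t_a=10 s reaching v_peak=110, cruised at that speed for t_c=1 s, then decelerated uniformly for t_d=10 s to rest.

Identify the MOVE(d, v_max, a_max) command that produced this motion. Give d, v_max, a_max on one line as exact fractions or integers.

d=1210 v_max=110 a_max=11

a_max = 110/10 = 11
d_a = ½·110·10 = 550; d_c = 110·1 = 110
d = 2·550 + 110 = 1210
t_c = 1 > 0 ⇒ limit active, v_max = 110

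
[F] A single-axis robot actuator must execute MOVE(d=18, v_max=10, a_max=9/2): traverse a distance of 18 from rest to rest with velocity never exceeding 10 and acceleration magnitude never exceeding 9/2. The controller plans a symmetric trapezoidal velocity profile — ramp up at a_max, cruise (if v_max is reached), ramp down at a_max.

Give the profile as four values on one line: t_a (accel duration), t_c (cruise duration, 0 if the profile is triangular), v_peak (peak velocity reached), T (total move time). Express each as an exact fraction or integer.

t_a=2 t_c=0 v_peak=9 T=4

vₘ²/aₘ = 10²/(9/2) = 200/9
18 < 200/9 → triangular
v_peak = √(18·9/2) = √81 = 9
t_a = 9/(9/2) = 2; t_c = 0
T = 2·2 = 4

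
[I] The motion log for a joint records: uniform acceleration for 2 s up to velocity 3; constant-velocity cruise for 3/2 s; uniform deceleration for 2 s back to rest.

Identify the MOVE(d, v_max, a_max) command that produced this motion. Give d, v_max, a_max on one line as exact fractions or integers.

a_max = 3/2
d_a = ½·3·2 = 3; d_c = 3·3/2 = 9/2
d = 2·3 + 9/2 = 21/2
t_c = 3/2 > 0 ⇒ limit active, v_max = 3

d=21/2 v_max=3 a_max=3/2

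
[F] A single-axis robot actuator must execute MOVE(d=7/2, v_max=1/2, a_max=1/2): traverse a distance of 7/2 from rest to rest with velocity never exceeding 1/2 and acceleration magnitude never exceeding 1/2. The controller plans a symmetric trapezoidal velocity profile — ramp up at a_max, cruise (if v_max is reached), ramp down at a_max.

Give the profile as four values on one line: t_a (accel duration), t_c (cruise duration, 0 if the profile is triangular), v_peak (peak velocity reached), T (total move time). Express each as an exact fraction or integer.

t_a=1 t_c=6 v_peak=1/2 T=8

vₘ²/aₘ = (1/2)²/(1/2) = 1/2
7/2 ≥ 1/2 ⇒ cruise phase
t_a = (1/2)/(1/2) = 1; v_peak = 1/2
d_cruise = 7/2 − 1/2 = 3; t_c = 3/(1/2) = 6
T = 2·1 + 6 = 8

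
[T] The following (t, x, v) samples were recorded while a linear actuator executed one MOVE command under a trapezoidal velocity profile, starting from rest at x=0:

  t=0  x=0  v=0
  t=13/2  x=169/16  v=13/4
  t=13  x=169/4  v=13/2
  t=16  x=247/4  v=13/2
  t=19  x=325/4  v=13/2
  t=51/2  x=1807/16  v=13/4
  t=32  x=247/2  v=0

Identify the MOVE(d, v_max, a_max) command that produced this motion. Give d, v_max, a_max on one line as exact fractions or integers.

d=247/2 v_max=13/2 a_max=1/2

final state: t=32, x=247/2, v=0 → d = 247/2
a_max = (13/4−0)/(13/2−0) = 1/2
max v = 13/2 over t∈[13,19] → v_max = 13/2
check: 13/2·(13+6) = 247/2 ✓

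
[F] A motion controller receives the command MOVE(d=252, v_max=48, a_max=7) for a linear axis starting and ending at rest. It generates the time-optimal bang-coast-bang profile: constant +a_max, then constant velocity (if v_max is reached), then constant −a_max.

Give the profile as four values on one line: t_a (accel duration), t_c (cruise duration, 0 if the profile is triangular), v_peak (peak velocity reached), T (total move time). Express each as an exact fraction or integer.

(v_max)²/a_max = 48²/7 = 2304/7
252 < 2304/7 so t_c = 0
v_peak = √(252·7) = √1764 = 42
t_a = 42/7 = 6; t_c = 0
T = 2·6 = 12

t_a=6 t_c=0 v_peak=42 T=12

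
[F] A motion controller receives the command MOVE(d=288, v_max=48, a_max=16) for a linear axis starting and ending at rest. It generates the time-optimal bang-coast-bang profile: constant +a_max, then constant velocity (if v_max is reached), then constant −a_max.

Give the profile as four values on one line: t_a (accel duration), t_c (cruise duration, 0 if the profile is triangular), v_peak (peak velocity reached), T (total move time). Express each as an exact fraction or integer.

t_a=3 t_c=3 v_peak=48 T=9

vₘ²/aₘ = 48²/16 = 144
288 ≥ 144 so v_max reached
t_a = 48/16 = 3; v_peak = 48
d_cruise = 288 − 144 = 144; t_c = 144/48 = 3
T = 2·3 + 3 = 9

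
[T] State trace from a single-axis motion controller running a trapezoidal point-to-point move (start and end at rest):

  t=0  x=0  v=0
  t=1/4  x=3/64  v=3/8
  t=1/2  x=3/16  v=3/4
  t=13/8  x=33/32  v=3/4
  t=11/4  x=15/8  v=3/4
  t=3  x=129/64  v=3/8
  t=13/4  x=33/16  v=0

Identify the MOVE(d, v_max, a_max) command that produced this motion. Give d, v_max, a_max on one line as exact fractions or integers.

d=33/16 v_max=3/4 a_max=3/2

final state: t=13/4, x=33/16, v=0 → d = 33/16
a_max = (3/8−0)/(1/4−0) = 3/2
max v = 3/4 over t∈[1/2,11/4] → v_max = 3/4
check: 3/4·(1/2+9/4) = 33/16 ✓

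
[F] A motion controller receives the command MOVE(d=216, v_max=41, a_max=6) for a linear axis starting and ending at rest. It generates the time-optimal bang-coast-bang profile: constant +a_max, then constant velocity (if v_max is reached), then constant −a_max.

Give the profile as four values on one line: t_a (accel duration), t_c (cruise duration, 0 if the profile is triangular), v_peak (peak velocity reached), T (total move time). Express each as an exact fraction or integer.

t_a=6 t_c=0 v_peak=36 T=12

v_max²/a_max = 41²/6 = 1681/6
216 < 1681/6 ⇒ no cruise
v_peak = √(216·6) = √1296 = 36
t_a = 36/6 = 6; t_c = 0
T = 2·6 = 12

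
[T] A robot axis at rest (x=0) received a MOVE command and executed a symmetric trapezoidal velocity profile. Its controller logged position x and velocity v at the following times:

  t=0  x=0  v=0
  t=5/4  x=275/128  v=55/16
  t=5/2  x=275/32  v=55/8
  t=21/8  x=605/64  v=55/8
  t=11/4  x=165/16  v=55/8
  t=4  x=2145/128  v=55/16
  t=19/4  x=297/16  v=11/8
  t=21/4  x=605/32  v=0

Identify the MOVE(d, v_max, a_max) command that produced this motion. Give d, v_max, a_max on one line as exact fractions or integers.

d=605/32 v_max=55/8 a_max=11/4

final state: t=21/4, x=605/32, v=0 → d = 605/32
a_max = (55/16−0)/(5/4−0) = 11/4
max v = 55/8 over t∈[5/2,11/4] → v_max = 55/8
check: 55/8·(5/2+1/4) = 605/32 ✓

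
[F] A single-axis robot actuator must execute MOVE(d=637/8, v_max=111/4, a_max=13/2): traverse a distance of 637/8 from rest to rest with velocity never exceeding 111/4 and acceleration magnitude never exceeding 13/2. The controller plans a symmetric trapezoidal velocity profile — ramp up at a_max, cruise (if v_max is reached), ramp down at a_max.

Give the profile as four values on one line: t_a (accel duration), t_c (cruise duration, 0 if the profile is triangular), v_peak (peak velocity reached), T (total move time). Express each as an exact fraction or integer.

v_max²/a_max = (111/4)²/(13/2) = 12321/104
637/8 < 12321/104 → triangular
v_peak = √(637/8·13/2) = √(8281/16) = 91/4
t_a = (91/4)/(13/2) = 7/2; t_c = 0
T = 2·7/2 = 7

t_a=7/2 t_c=0 v_peak=91/4 T=7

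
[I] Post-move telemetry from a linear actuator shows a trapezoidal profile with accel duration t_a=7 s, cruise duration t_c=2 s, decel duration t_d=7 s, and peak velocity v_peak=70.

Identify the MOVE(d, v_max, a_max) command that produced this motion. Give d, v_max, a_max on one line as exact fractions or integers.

a_max = 70/7 = 10
d_a = ½·70·7 = 245; d_c = 70·2 = 140
d = 2·245 + 140 = 630
t_c = 2 > 0 so v_max = 70

d=630 v_max=70 a_max=10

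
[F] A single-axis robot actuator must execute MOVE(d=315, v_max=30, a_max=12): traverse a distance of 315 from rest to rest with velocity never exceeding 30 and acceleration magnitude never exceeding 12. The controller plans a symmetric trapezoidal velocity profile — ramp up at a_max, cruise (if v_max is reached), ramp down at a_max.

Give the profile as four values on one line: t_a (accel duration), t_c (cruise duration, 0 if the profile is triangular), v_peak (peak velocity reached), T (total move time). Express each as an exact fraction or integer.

(v_max)²/a_max = 30²/12 = 75
315 ≥ 75 ⇒ cruise phase
t_a = 30/12 = 5/2; v_peak = 30
d_cruise = 315 − 75 = 240; t_c = 240/30 = 8
T = 2·5/2 + 8 = 13

t_a=5/2 t_c=8 v_peak=30 T=13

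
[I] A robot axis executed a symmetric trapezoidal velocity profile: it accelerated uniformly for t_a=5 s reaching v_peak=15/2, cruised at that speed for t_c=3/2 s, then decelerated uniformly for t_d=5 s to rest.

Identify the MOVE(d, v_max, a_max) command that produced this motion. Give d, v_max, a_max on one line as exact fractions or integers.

d=195/4 v_max=15/2 a_max=3/2

a_max = (15/2)/5 = 3/2
d_a = ½·15/2·5 = 75/4; d_c = 15/2·3/2 = 45/4
d = 2·75/4 + 45/4 = 195/4
t_c = 3/2 > 0 ⇒ limit active, v_max = 15/2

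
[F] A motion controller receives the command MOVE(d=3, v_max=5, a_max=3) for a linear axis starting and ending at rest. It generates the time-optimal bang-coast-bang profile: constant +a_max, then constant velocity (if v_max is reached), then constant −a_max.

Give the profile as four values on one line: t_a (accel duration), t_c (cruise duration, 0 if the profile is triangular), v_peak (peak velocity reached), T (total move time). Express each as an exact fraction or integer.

t_a=1 t_c=0 v_peak=3 T=2

vₘ²/aₘ = 5²/3 = 25/3
3 < 25/3 ⇒ no cruise
v_peak = √(3·3) = √9 = 3
t_a = 3/3 = 1; t_c = 0
T = 2·1 = 2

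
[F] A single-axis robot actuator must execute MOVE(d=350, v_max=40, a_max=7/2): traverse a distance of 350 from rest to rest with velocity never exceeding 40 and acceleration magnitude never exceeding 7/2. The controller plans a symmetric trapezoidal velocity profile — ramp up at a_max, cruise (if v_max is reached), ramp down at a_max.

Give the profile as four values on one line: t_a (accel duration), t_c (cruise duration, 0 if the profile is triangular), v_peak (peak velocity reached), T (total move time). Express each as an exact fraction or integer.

t_a=10 t_c=0 v_peak=35 T=20

(v_max)²/a_max = 40²/(7/2) = 3200/7
350 < 3200/7 ⇒ no cruise
v_peak = √(350·7/2) = √1225 = 35
t_a = 35/(7/2) = 10; t_c = 0
T = 2·10 = 20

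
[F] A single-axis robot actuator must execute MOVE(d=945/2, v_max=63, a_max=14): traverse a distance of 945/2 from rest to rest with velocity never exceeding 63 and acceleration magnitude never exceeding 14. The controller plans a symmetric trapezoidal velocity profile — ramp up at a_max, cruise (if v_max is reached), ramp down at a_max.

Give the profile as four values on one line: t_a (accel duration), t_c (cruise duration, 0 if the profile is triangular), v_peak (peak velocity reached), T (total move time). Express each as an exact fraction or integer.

t_a=9/2 t_c=3 v_peak=63 T=12

(v_max)²/a_max = 63²/14 = 567/2
945/2 ≥ 567/2 so v_max reached
t_a = 63/14 = 9/2; v_peak = 63
d_cruise = 945/2 − 567/2 = 189; t_c = 189/63 = 3
T = 2·9/2 + 3 = 12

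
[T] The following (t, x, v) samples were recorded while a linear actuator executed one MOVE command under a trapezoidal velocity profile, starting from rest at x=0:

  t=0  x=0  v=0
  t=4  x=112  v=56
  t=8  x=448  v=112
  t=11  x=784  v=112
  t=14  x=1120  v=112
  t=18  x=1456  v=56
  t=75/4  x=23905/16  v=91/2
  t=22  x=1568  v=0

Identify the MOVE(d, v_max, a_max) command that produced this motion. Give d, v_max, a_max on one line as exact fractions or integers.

d=1568 v_max=112 a_max=14

final state: t=22, x=1568, v=0 → d = 1568
a_max = (56−0)/(4−0) = 14
max v = 112 over t∈[8,14] → v_max = 112
check: 112·(8+6) = 1568 ✓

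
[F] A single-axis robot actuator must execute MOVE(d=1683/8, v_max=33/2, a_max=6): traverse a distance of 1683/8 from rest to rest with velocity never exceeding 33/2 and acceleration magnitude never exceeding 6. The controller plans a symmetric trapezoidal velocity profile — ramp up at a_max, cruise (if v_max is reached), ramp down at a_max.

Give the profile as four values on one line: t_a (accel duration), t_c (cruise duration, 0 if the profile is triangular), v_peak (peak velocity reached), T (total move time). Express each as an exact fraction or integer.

v_max²/a_max = (33/2)²/6 = 363/8
1683/8 ≥ 363/8 → trapezoidal
t_a = (33/2)/6 = 11/4; v_peak = 33/2
d_cruise = 1683/8 − 363/8 = 165; t_c = 165/(33/2) = 10
T = 2·11/4 + 10 = 31/2

t_a=11/4 t_c=10 v_peak=33/2 T=31/2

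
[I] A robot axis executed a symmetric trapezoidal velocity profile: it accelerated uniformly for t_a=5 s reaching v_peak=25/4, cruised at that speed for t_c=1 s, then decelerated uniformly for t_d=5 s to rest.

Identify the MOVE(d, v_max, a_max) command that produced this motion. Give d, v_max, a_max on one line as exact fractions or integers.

a_max = (25/4)/5 = 5/4
d_a = ½·25/4·5 = 125/8; d_c = 25/4·1 = 25/4
d = 2·125/8 + 25/4 = 75/2
t_c = 1 > 0 ⇒ limit active, v_max = 25/4

d=75/2 v_max=25/4 a_max=5/4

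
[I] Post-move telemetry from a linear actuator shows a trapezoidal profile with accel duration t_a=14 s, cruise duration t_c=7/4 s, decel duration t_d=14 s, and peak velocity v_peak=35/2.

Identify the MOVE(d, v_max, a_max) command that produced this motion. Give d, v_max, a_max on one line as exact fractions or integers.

a_max = (35/2)/14 = 5/4
d_a = ½·35/2·14 = 245/2; d_c = 35/2·7/4 = 245/8
d = 2·245/2 + 245/8 = 2205/8
t_c = 7/4 > 0 → v_max = v_peak = 35/2

d=2205/8 v_max=35/2 a_max=5/4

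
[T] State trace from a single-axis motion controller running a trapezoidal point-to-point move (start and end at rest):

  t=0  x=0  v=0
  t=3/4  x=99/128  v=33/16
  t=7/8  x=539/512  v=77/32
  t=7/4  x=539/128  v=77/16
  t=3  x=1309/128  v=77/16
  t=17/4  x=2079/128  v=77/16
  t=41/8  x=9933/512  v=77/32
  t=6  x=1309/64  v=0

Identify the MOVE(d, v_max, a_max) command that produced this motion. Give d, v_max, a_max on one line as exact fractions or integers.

d=1309/64 v_max=77/16 a_max=11/4

final state: t=6, x=1309/64, v=0 → d = 1309/64
a_max = (33/16−0)/(3/4−0) = 11/4
max v = 77/16 over t∈[7/4,17/4] → v_max = 77/16
check: 77/16·(7/4+5/2) = 1309/64 ✓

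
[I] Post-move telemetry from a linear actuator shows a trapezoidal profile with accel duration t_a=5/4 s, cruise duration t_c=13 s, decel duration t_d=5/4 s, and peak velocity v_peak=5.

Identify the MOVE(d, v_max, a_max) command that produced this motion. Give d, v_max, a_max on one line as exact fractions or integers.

a_max = 5/(5/4) = 4
d_a = ½·5·5/4 = 25/8; d_c = 5·13 = 65
d = 2·25/8 + 65 = 285/4
t_c = 13 > 0 so v_max = 5

d=285/4 v_max=5 a_max=4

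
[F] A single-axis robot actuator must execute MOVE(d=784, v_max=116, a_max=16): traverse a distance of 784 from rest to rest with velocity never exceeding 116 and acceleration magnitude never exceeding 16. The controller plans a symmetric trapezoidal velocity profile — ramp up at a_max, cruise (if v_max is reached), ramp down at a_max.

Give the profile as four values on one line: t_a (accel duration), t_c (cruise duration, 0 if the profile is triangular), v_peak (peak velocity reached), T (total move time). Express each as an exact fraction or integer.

v_max²/a_max = 116²/16 = 841
784 < 841 → triangular
v_peak = √(784·16) = √12544 = 112
t_a = 112/16 = 7; t_c = 0
T = 2·7 = 14

t_a=7 t_c=0 v_peak=112 T=14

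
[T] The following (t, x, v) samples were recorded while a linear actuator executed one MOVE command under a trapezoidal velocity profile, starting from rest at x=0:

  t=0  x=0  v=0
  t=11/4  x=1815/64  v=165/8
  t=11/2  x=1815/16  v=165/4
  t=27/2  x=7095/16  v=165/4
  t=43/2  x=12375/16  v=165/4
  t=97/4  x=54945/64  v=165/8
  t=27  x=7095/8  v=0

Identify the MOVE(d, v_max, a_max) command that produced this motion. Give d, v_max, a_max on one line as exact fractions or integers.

d=7095/8 v_max=165/4 a_max=15/2

final state: t=27, x=7095/8, v=0 → d = 7095/8
a_max = (165/8−0)/(11/4−0) = 15/2
max v = 165/4 over t∈[11/2,43/2] → v_max = 165/4
check: 165/4·(11/2+16) = 7095/8 ✓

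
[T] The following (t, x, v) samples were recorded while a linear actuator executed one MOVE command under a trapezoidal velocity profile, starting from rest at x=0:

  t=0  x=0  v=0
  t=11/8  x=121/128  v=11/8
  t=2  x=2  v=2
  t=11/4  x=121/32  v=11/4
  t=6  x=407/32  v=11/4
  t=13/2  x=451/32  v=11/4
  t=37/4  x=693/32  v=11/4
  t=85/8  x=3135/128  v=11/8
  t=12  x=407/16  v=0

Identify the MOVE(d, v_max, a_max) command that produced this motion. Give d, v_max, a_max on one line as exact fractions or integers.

final state: t=12, x=407/16, v=0 → d = 407/16
a_max = (11/8−0)/(11/8−0) = 1
max v = 11/4 over t∈[11/4,37/4] → v_max = 11/4
check: 11/4·(11/4+13/2) = 407/16 ✓

d=407/16 v_max=11/4 a_max=1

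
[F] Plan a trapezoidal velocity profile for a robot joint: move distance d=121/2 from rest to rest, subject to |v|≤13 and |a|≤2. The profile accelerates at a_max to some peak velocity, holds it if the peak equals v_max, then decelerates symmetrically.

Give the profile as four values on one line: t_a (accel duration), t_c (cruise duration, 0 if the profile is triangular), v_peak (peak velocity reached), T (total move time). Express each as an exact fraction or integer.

t_a=11/2 t_c=0 v_peak=11 T=11

(v_max)²/a_max = 13²/2 = 169/2
121/2 < 169/2 ⇒ no cruise
v_peak = √(121/2·2) = √121 = 11
t_a = 11/2; t_c = 0
T = 2·11/2 = 11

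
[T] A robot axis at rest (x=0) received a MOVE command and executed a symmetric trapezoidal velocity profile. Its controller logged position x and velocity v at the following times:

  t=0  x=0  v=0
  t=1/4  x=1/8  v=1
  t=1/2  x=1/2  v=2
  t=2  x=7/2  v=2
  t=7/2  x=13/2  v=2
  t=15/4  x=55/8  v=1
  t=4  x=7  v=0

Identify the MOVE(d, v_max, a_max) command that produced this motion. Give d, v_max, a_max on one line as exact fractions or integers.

d=7 v_max=2 a_max=4

final state: t=4, x=7, v=0 → d = 7
a_max = (1−0)/(1/4−0) = 4
max v = 2 over t∈[1/2,7/2] → v_max = 2
check: 2·(1/2+3) = 7 ✓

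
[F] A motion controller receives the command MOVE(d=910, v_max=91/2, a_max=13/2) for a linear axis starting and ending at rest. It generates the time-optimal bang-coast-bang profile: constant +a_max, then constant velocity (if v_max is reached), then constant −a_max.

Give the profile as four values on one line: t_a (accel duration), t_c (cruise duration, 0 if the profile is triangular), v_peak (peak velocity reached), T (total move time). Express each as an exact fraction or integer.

v_max²/a_max = (91/2)²/(13/2) = 637/2
910 ≥ 637/2 so v_max reached
t_a = (91/2)/(13/2) = 7; v_peak = 91/2
d_cruise = 910 − 637/2 = 1183/2; t_c = (1183/2)/(91/2) = 13
T = 2·7 + 13 = 27

t_a=7 t_c=13 v_peak=91/2 T=27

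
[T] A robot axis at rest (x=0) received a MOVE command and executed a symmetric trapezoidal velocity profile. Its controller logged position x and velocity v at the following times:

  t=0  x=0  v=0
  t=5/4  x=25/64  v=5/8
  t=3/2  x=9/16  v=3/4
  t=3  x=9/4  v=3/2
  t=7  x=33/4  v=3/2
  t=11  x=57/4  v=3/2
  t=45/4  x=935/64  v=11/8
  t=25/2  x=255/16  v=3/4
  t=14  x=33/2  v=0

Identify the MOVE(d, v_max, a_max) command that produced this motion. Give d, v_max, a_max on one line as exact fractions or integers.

final state: t=14, x=33/2, v=0 → d = 33/2
a_max = (5/8−0)/(5/4−0) = 1/2
max v = 3/2 over t∈[3,11] → v_max = 3/2
check: 3/2·(3+8) = 33/2 ✓

d=33/2 v_max=3/2 a_max=1/2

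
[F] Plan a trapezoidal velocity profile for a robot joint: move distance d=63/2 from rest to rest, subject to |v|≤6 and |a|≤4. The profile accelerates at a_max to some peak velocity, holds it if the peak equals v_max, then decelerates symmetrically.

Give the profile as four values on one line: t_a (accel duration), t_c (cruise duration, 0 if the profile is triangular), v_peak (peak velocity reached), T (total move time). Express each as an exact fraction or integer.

(v_max)²/a_max = 6²/4 = 9
63/2 ≥ 9 ⇒ cruise phase
t_a = 6/4 = 3/2; v_peak = 6
d_cruise = 63/2 − 9 = 45/2; t_c = (45/2)/6 = 15/4
T = 2·3/2 + 15/4 = 27/4

t_a=3/2 t_c=15/4 v_peak=6 T=27/4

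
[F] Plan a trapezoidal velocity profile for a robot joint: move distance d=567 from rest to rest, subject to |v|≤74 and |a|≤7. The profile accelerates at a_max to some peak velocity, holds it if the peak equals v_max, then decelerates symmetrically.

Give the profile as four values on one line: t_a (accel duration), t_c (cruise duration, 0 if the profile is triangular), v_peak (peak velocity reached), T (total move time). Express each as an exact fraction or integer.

v_max²/a_max = 74²/7 = 5476/7
567 < 5476/7 → triangular
v_peak = √(567·7) = √3969 = 63
t_a = 63/7 = 9; t_c = 0
T = 2·9 = 18

t_a=9 t_c=0 v_peak=63 T=18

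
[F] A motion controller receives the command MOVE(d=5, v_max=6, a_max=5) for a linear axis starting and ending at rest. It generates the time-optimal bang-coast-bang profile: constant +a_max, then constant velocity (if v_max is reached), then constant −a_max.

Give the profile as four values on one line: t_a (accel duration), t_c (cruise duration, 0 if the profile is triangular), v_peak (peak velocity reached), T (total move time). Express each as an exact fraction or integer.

t_a=1 t_c=0 v_peak=5 T=2

v_max²/a_max = 6²/5 = 36/5
5 < 36/5 → triangular
v_peak = √(5·5) = √25 = 5
t_a = 5/5 = 1; t_c = 0
T = 2·1 = 2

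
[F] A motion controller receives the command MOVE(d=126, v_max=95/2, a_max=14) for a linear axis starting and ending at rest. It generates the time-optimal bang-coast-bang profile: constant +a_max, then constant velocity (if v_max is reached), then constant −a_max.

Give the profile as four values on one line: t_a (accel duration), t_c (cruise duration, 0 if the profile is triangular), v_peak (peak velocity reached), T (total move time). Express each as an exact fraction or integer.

t_a=3 t_c=0 v_peak=42 T=6

v_max²/a_max = (95/2)²/14 = 9025/56
126 < 9025/56 so t_c = 0
v_peak = √(126·14) = √1764 = 42
t_a = 42/14 = 3; t_c = 0
T = 2·3 = 6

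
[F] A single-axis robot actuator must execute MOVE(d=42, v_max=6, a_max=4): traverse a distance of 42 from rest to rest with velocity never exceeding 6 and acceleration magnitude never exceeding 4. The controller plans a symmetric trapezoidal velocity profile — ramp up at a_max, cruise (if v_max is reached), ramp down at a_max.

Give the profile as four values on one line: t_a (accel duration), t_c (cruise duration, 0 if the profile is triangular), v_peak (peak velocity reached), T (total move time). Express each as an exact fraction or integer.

t_a=3/2 t_c=11/2 v_peak=6 T=17/2

vₘ²/aₘ = 6²/4 = 9
42 ≥ 9 → trapezoidal
t_a = 6/4 = 3/2; v_peak = 6
d_cruise = 42 − 9 = 33; t_c = 33/6 = 11/2
T = 2·3/2 + 11/2 = 17/2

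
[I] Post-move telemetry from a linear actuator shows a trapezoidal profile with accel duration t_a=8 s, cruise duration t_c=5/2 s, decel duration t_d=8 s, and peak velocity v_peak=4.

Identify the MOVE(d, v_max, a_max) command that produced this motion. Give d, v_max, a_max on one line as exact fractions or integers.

d=42 v_max=4 a_max=1/2

a_max = 4/8 = 1/2
d_a = ½·4·8 = 16; d_c = 4·5/2 = 10
d = 2·16 + 10 = 42
t_c = 5/2 > 0 → v_max = v_peak = 4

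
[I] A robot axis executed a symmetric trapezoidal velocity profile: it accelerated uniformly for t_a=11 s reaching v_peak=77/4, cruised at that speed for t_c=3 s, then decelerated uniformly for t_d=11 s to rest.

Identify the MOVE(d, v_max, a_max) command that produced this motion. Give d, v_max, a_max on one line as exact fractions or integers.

d=539/2 v_max=77/4 a_max=7/4

a_max = (77/4)/11 = 7/4
d_a = ½·77/4·11 = 847/8; d_c = 77/4·3 = 231/4
d = 2·847/8 + 231/4 = 539/2
t_c = 3 > 0 so v_max = 77/4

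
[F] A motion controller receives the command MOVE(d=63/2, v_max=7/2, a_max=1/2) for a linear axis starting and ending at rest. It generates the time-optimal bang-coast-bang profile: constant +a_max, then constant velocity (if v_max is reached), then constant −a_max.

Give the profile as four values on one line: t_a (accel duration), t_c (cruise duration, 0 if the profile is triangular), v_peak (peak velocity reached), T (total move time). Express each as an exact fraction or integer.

t_a=7 t_c=2 v_peak=7/2 T=16

v_max²/a_max = (7/2)²/(1/2) = 49/2
63/2 ≥ 49/2 ⇒ cruise phase
t_a = (7/2)/(1/2) = 7; v_peak = 7/2
d_cruise = 63/2 − 49/2 = 7; t_c = 7/(7/2) = 2
T = 2·7 + 2 = 16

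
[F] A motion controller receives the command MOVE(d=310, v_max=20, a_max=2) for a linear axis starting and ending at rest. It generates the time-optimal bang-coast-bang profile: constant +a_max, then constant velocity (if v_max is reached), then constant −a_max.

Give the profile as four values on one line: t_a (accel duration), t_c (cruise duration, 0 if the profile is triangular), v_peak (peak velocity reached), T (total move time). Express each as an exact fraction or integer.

vₘ²/aₘ = 20²/2 = 200
310 ≥ 200 → trapezoidal
t_a = 20/2 = 10; v_peak = 20
d_cruise = 310 − 200 = 110; t_c = 110/20 = 11/2
T = 2·10 + 11/2 = 51/2

t_a=10 t_c=11/2 v_peak=20 T=51/2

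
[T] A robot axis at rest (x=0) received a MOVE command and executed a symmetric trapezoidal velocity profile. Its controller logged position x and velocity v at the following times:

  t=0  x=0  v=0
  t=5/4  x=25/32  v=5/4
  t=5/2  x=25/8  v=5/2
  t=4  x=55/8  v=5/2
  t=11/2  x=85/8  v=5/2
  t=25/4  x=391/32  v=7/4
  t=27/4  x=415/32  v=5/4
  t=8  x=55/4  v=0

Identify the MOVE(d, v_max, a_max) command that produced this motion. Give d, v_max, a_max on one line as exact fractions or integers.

final state: t=8, x=55/4, v=0 → d = 55/4
a_max = (5/4−0)/(5/4−0) = 1
max v = 5/2 over t∈[5/2,11/2] → v_max = 5/2
check: 5/2·(5/2+3) = 55/4 ✓

d=55/4 v_max=5/2 a_max=1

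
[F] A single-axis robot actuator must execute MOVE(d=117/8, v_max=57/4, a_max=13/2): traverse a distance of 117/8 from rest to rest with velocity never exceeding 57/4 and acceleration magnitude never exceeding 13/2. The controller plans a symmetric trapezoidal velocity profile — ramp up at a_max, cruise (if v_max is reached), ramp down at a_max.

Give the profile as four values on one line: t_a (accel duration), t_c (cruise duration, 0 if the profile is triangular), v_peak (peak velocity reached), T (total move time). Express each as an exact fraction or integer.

vₘ²/aₘ = (57/4)²/(13/2) = 3249/104
117/8 < 3249/104 ⇒ no cruise
v_peak = √(117/8·13/2) = √(1521/16) = 39/4
t_a = (39/4)/(13/2) = 3/2; t_c = 0
T = 2·3/2 = 3

t_a=3/2 t_c=0 v_peak=39/4 T=3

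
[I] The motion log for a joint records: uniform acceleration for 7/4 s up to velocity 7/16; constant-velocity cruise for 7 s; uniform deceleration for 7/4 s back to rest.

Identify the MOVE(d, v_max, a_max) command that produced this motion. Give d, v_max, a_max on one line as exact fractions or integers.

d=245/64 v_max=7/16 a_max=1/4

a_max = (7/16)/(7/4) = 1/4
d_a = ½·7/16·7/4 = 49/128; d_c = 7/16·7 = 49/16
d = 2·49/128 + 49/16 = 245/64
t_c = 7 > 0 ⇒ limit active, v_max = 7/16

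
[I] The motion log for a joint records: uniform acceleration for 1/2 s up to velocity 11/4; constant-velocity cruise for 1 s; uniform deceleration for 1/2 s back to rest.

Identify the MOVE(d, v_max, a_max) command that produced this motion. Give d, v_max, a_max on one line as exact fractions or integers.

d=33/8 v_max=11/4 a_max=11/2

a_max = (11/4)/(1/2) = 11/2
d_a = ½·11/4·1/2 = 11/16; d_c = 11/4·1 = 11/4
d = 2·11/16 + 11/4 = 33/8
t_c = 1 > 0 → v_max = v_peak = 11/4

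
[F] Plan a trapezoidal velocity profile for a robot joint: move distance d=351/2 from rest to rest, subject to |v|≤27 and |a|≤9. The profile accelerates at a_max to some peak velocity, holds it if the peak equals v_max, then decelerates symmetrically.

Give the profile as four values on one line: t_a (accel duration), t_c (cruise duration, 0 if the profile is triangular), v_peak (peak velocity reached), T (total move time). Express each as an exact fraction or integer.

t_a=3 t_c=7/2 v_peak=27 T=19/2

(v_max)²/a_max = 27²/9 = 81
351/2 ≥ 81 → trapezoidal
t_a = 27/9 = 3; v_peak = 27
d_cruise = 351/2 − 81 = 189/2; t_c = (189/2)/27 = 7/2
T = 2·3 + 7/2 = 19/2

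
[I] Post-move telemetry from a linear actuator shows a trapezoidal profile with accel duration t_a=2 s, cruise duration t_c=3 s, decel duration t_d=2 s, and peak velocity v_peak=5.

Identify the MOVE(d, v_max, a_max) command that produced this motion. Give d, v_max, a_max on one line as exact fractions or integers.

d=25 v_max=5 a_max=5/2

a_max = 5/2
d_a = ½·5·2 = 5; d_c = 5·3 = 15
d = 2·5 + 15 = 25
t_c = 3 > 0 so v_max = 5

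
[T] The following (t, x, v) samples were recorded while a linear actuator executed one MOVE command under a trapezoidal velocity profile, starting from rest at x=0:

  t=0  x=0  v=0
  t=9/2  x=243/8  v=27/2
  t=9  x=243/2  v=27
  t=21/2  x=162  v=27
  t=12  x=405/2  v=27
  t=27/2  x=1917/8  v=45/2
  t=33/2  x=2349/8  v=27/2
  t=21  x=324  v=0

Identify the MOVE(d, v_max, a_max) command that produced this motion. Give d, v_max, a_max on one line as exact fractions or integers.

final state: t=21, x=324, v=0 → d = 324
a_max = (27/2−0)/(9/2−0) = 3
max v = 27 over t∈[9,12] → v_max = 27
check: 27·(9+3) = 324 ✓

d=324 v_max=27 a_max=3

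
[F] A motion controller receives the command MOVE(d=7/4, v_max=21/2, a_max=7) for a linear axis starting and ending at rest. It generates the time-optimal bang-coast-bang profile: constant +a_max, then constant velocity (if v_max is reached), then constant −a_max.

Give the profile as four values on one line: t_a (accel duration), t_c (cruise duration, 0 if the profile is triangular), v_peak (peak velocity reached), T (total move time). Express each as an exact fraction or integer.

t_a=1/2 t_c=0 v_peak=7/2 T=1

v_max²/a_max = (21/2)²/7 = 63/4
7/4 < 63/4 so t_c = 0
v_peak = √(7/4·7) = √(49/4) = 7/2
t_a = (7/2)/7 = 1/2; t_c = 0
T = 2·1/2 = 1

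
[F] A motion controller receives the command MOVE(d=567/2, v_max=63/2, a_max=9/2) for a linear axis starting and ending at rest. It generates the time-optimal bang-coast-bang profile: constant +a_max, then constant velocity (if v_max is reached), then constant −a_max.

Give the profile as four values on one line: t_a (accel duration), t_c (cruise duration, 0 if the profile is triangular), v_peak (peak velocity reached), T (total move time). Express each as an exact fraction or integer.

t_a=7 t_c=2 v_peak=63/2 T=16

(v_max)²/a_max = (63/2)²/(9/2) = 441/2
567/2 ≥ 441/2 → trapezoidal
t_a = (63/2)/(9/2) = 7; v_peak = 63/2
d_cruise = 567/2 − 441/2 = 63; t_c = 63/(63/2) = 2
T = 2·7 + 2 = 16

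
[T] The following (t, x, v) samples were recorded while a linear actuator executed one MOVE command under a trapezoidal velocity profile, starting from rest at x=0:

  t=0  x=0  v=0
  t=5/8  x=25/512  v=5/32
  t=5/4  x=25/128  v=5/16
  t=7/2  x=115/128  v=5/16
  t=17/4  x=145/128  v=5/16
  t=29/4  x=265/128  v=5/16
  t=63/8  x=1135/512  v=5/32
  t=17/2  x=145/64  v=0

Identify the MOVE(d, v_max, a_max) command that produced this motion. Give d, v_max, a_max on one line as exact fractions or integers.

final state: t=17/2, x=145/64, v=0 → d = 145/64
a_max = (5/32−0)/(5/8−0) = 1/4
max v = 5/16 over t∈[5/4,29/4] → v_max = 5/16
check: 5/16·(5/4+6) = 145/64 ✓

d=145/64 v_max=5/16 a_max=1/4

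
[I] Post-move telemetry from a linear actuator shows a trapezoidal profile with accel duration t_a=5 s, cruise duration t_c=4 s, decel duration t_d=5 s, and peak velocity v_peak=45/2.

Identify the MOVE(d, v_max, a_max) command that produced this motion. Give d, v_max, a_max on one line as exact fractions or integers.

d=405/2 v_max=45/2 a_max=9/2

a_max = (45/2)/5 = 9/2
d_a = ½·45/2·5 = 225/4; d_c = 45/2·4 = 90
d = 2·225/4 + 90 = 405/2
t_c = 4 > 0 ⇒ limit active, v_max = 45/2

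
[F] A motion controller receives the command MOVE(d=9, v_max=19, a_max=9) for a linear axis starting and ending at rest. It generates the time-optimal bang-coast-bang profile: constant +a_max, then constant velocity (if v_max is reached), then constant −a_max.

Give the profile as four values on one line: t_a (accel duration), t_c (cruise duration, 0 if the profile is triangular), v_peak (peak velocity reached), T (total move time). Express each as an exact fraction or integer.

v_max²/a_max = 19²/9 = 361/9
9 < 361/9 ⇒ no cruise
v_peak = √(9·9) = √81 = 9
t_a = 9/9 = 1; t_c = 0
T = 2·1 = 2

t_a=1 t_c=0 v_peak=9 T=2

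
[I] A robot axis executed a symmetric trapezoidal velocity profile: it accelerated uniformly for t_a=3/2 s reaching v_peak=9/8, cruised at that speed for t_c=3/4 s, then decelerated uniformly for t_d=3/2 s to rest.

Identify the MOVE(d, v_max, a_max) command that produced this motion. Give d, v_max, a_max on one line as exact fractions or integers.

a_max = (9/8)/(3/2) = 3/4
d_a = ½·9/8·3/2 = 27/32; d_c = 9/8·3/4 = 27/32
d = 2·27/32 + 27/32 = 81/32
t_c = 3/4 > 0 → v_max = v_peak = 9/8

d=81/32 v_max=9/8 a_max=3/4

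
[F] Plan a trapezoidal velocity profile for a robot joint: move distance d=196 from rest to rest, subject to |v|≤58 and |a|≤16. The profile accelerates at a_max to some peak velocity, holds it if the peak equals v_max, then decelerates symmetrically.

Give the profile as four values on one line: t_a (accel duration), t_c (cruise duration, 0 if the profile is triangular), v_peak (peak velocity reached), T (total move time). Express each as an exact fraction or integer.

(v_max)²/a_max = 58²/16 = 841/4
196 < 841/4 → triangular
v_peak = √(196·16) = √3136 = 56
t_a = 56/16 = 7/2; t_c = 0
T = 2·7/2 = 7

t_a=7/2 t_c=0 v_peak=56 T=7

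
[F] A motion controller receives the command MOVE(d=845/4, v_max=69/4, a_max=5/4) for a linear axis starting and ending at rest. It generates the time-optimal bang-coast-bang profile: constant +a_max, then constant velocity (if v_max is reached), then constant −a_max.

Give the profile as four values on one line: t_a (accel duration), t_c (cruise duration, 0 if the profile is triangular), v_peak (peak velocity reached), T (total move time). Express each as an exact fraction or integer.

(v_max)²/a_max = (69/4)²/(5/4) = 4761/20
845/4 < 4761/20 so t_c = 0
v_peak = √(845/4·5/4) = √(4225/16) = 65/4
t_a = (65/4)/(5/4) = 13; t_c = 0
T = 2·13 = 26

t_a=13 t_c=0 v_peak=65/4 T=26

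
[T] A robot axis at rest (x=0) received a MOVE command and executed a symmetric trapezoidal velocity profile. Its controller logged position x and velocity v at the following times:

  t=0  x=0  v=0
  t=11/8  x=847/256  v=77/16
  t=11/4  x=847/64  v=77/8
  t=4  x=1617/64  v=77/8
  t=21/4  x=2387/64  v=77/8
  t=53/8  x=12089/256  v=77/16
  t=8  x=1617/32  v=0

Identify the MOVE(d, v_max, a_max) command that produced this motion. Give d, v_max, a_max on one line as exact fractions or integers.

final state: t=8, x=1617/32, v=0 → d = 1617/32
a_max = (77/16−0)/(11/8−0) = 7/2
max v = 77/8 over t∈[11/4,21/4] → v_max = 77/8
check: 77/8·(11/4+5/2) = 1617/32 ✓

d=1617/32 v_max=77/8 a_max=7/2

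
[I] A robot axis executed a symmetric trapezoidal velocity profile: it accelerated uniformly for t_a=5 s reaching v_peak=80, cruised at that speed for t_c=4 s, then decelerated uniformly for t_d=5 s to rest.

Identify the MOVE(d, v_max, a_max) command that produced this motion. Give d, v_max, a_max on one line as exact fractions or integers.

d=720 v_max=80 a_max=16

a_max = 80/5 = 16
d_a = ½·80·5 = 200; d_c = 80·4 = 320
d = 2·200 + 320 = 720
t_c = 4 > 0 so v_max = 80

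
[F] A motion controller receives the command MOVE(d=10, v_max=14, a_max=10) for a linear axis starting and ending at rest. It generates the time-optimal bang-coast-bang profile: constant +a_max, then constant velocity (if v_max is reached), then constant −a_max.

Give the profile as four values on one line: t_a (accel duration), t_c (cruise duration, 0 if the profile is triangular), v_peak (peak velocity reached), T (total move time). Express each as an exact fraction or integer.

vₘ²/aₘ = 14²/10 = 98/5
10 < 98/5 ⇒ no cruise
v_peak = √(10·10) = √100 = 10
t_a = 10/10 = 1; t_c = 0
T = 2·1 = 2

t_a=1 t_c=0 v_peak=10 T=2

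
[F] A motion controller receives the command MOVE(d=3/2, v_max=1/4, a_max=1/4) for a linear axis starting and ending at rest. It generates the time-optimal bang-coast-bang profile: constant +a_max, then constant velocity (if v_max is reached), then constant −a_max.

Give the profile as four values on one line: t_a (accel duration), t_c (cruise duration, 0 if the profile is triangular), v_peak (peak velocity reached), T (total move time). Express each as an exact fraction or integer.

v_max²/a_max = (1/4)²/(1/4) = 1/4
3/2 ≥ 1/4 so v_max reached
t_a = (1/4)/(1/4) = 1; v_peak = 1/4
d_cruise = 3/2 − 1/4 = 5/4; t_c = (5/4)/(1/4) = 5
T = 2·1 + 5 = 7

t_a=1 t_c=5 v_peak=1/4 T=7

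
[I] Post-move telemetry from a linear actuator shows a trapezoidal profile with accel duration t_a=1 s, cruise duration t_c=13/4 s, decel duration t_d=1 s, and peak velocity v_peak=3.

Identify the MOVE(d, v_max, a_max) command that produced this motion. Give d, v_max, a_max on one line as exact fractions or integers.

d=51/4 v_max=3 a_max=3

a_max = 3/1 = 3
d_a = ½·3·1 = 3/2; d_c = 3·13/4 = 39/4
d = 2·3/2 + 39/4 = 51/4
t_c = 13/4 > 0 ⇒ limit active, v_max = 3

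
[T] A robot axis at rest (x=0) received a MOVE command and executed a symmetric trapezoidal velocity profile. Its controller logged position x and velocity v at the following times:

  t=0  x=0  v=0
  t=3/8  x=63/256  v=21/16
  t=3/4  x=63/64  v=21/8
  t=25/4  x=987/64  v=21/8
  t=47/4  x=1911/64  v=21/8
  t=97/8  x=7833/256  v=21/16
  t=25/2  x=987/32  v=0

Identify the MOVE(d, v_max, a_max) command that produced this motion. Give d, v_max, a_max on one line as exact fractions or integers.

d=987/32 v_max=21/8 a_max=7/2

final state: t=25/2, x=987/32, v=0 → d = 987/32
a_max = (21/16−0)/(3/8−0) = 7/2
max v = 21/8 over t∈[3/4,47/4] → v_max = 21/8
check: 21/8·(3/4+11) = 987/32 ✓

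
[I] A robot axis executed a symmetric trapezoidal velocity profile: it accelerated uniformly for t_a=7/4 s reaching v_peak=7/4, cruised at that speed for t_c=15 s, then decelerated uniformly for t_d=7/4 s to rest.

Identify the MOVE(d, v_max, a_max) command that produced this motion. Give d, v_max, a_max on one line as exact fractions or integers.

a_max = (7/4)/(7/4) = 1
d_a = ½·7/4·7/4 = 49/32; d_c = 7/4·15 = 105/4
d = 2·49/32 + 105/4 = 469/16
t_c = 15 > 0 → v_max = v_peak = 7/4

d=469/16 v_max=7/4 a_max=1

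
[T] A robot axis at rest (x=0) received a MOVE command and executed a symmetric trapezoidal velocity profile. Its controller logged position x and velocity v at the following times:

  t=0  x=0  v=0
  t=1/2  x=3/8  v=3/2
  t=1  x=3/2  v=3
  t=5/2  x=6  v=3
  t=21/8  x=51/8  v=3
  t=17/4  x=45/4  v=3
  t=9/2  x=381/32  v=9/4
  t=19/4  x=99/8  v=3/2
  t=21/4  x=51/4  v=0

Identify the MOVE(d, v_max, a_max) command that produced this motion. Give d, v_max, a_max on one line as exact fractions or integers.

d=51/4 v_max=3 a_max=3

final state: t=21/4, x=51/4, v=0 → d = 51/4
a_max = (3/2−0)/(1/2−0) = 3
max v = 3 over t∈[1,17/4] → v_max = 3
check: 3·(1+13/4) = 51/4 ✓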